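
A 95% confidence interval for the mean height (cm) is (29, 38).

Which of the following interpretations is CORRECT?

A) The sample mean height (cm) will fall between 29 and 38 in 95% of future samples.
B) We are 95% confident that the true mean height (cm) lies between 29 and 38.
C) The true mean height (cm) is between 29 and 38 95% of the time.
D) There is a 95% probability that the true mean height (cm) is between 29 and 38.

A confidence interval represents our confidence in the procedure, not a probability statement about the parameter.

Key concept: If we repeated this sampling process many times and computed a 95% CI each time, about 95% of those intervals would contain the true population parameter.

For this specific interval (29, 38):
- Midpoint (point estimate): 33.5
- Margin of error: 4.5

The correct interpretation is the one stating confidence that the true parameter lies in the interval — option B.

B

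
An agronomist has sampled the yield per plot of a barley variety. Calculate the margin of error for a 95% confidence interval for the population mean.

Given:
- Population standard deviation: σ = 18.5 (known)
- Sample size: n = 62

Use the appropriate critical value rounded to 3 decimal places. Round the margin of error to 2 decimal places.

The population standard deviation σ is known, so use the z-interval margin of error formula.

For 95% confidence, z* = 1.96 (from standard normal table)

Margin of error formula for z-interval: E = z* × σ/√n

E = 1.96 × 18.5/√62
  = 1.96 × 2.349502
  = 4.6050

Rounded to 2 decimal places:

4.61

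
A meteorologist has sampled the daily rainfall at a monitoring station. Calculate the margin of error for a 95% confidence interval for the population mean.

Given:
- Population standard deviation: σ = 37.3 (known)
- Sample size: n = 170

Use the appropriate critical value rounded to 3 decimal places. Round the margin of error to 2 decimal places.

The population standard deviation σ is known, so use the z-interval margin of error formula.

For 95% confidence, z* = 1.96 (from standard normal table)

Margin of error formula for z-interval: E = z* × σ/√n

E = 1.96 × 37.3/√170
  = 1.96 × 2.860779
  = 5.6071

Rounded to 2 decimal places:

5.61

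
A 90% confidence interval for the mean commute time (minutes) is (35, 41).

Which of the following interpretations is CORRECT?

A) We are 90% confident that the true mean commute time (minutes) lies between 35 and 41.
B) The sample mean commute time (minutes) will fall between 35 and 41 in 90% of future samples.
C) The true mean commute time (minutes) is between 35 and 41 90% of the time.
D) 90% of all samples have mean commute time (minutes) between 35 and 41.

A confidence interval represents our confidence in the procedure, not a probability statement about the parameter.

Key concept: If we repeated this sampling process many times and computed a 90% CI each time, about 90% of those intervals would contain the true population parameter.

For this specific interval (35, 41):
- Midpoint (point estimate): 38
- Margin of error: 3

The correct interpretation is the one stating confidence that the true parameter lies in the interval — option A.

A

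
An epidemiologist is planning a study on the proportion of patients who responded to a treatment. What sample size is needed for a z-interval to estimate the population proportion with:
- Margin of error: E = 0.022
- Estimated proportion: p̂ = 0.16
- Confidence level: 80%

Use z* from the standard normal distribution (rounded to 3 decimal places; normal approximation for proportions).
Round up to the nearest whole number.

Using z* for proportion z-interval (normal approximation).

For 80% confidence, z* = 1.282 (from standard normal table)

Sample size formula for proportion z-interval: n = z*²p̂(1-p̂)/E²

n = 1.282² × 0.16 × 0.84 / 0.022²
  = 1.643524 × 0.1344 / 0.000484
  = 456.3835

Round up to the nearest whole number: n = 457

457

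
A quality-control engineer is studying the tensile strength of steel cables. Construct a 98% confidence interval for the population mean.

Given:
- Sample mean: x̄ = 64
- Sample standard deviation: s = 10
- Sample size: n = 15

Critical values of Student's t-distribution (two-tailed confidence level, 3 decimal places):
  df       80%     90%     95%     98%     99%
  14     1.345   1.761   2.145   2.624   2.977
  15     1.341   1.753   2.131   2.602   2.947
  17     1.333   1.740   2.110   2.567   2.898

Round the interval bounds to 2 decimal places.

The population standard deviation σ is unknown (only the sample standard deviation s is given), so use a t-interval with df = n - 1 = 15 - 1 = 14.

For 98% confidence with df = 14, t* = 2.624 (from t-table)

Standard error: SE = s/√n = 10/√15 = 2.581989

Margin of error: E = t* × SE = 2.624 × 2.581989 = 6.7751

T-interval: x̄ ± E = 64 ± 6.7751 = (57.2249, 70.7751)

Rounded to 2 decimal places:

(57.22, 70.78)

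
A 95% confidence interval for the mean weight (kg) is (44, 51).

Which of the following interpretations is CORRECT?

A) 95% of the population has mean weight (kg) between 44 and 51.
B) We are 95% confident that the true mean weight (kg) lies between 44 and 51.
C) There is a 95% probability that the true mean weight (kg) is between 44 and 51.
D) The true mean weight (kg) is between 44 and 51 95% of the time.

A confidence interval represents our confidence in the procedure, not a probability statement about the parameter.

Key concept: If we repeated this sampling process many times and computed a 95% CI each time, about 95% of those intervals would contain the true population parameter.

For this specific interval (44, 51):
- Midpoint (point estimate): 47.5
- Margin of error: 3.5

The correct interpretation is the one stating confidence that the true parameter lies in the interval — option B.

B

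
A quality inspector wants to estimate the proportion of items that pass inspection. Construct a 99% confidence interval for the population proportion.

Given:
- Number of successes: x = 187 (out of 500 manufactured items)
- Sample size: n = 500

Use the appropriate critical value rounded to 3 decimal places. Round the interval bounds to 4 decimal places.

Sample proportion: p̂ = 187/500 = 0.374000

Check conditions for normal approximation:
  np̂ = 187 ≥ 10 ✓
  n(1-p̂) = 313 ≥ 10 ✓

The sample is large enough, so use a z-interval (normal approximation) for the proportion.

For 99% confidence, z* = 2.576 (from standard normal table)

Standard error: SE = √(p̂(1-p̂)/n) = √(0.374000×0.626000/500) = 0.02163904

Margin of error: E = z* × SE = 2.576 × 0.02163904 = 0.055742

Z-interval: p̂ ± E = 0.374000 ± 0.055742 = (0.318258, 0.429742)

Rounded to 4 decimal places:

(0.3183, 0.4297)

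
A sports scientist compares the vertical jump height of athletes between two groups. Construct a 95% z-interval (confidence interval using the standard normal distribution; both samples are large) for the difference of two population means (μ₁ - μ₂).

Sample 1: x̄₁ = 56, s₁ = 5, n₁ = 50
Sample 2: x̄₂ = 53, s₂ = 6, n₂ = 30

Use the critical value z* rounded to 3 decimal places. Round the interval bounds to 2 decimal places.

Both samples are large (n₁ = 50 ≥ 30, n₂ = 30 ≥ 30), so a z-interval for the difference of means applies.

Point estimate: x̄₁ - x̄₂ = 56 - 53 = 3

Standard error: SE = √(s₁²/n₁ + s₂²/n₂)
= √(5²/50 + 6²/30)
= √(0.500000 + 1.200000)
= 1.303840

For 95% confidence, z* = 1.96 (from standard normal table)
Margin of error: E = z* × SE = 1.96 × 1.303840 = 2.5555

Z-interval: (x̄₁ - x̄₂) ± E = 3 ± 2.5555 = (0.4445, 5.5555)

Rounded to 2 decimal places:

(0.44, 5.56)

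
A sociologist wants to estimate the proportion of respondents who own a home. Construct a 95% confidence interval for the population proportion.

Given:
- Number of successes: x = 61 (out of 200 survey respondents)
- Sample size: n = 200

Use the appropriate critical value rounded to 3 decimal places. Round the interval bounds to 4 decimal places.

Sample proportion: p̂ = 61/200 = 0.305000

Check conditions for normal approximation:
  np̂ = 61 ≥ 10 ✓
  n(1-p̂) = 139 ≥ 10 ✓

The sample is large enough, so use a z-interval (normal approximation) for the proportion.

For 95% confidence, z* = 1.96 (from standard normal table)

Standard error: SE = √(p̂(1-p̂)/n) = √(0.305000×0.695000/200) = 0.03255572

Margin of error: E = z* × SE = 1.96 × 0.03255572 = 0.063809

Z-interval: p̂ ± E = 0.305000 ± 0.063809 = (0.241191, 0.368809)

Rounded to 4 decimal places:

(0.2412, 0.3688)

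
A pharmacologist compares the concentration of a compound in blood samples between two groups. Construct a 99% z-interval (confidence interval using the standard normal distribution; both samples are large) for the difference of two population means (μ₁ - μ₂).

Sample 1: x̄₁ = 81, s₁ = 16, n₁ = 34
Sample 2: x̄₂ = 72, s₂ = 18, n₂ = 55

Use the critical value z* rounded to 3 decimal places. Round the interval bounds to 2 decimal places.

Both samples are large (n₁ = 34 ≥ 30, n₂ = 55 ≥ 30), so a z-interval for the difference of means applies.

Point estimate: x̄₁ - x̄₂ = 81 - 72 = 9

Standard error: SE = √(s₁²/n₁ + s₂²/n₂)
= √(16²/34 + 18²/55)
= √(7.529412 + 5.890909)
= 3.663376

For 99% confidence, z* = 2.576 (from standard normal table)
Margin of error: E = z* × SE = 2.576 × 3.663376 = 9.4369

Z-interval: (x̄₁ - x̄₂) ± E = 9 ± 9.4369 = (-0.4369, 18.4369)

Rounded to 2 decimal places:

(-0.44, 18.44)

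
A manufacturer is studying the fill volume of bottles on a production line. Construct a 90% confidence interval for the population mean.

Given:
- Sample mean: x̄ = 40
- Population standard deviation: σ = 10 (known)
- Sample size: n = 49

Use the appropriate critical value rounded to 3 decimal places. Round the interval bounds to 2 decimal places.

The population standard deviation σ is known, so use a z-interval (standard normal critical value).

For 90% confidence, z* = 1.645 (from standard normal table)

Standard error: SE = σ/√n = 10/√49 = 1.428571

Margin of error: E = z* × SE = 1.645 × 1.428571 = 2.3500

Z-interval: x̄ ± E = 40 ± 2.3500 = (37.6500, 42.3500)

Rounded to 2 decimal places:

(37.65, 42.35)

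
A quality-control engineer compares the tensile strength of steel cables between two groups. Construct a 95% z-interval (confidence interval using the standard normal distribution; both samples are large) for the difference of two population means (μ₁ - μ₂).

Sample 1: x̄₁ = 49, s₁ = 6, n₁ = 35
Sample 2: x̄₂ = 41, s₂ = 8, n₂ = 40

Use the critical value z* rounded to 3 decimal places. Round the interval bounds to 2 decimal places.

Both samples are large (n₁ = 35 ≥ 30, n₂ = 40 ≥ 30), so a z-interval for the difference of means applies.

Point estimate: x̄₁ - x̄₂ = 49 - 41 = 8

Standard error: SE = √(s₁²/n₁ + s₂²/n₂)
= √(6²/35 + 8²/40)
= √(1.028571 + 1.600000)
= 1.621287

For 95% confidence, z* = 1.96 (from standard normal table)
Margin of error: E = z* × SE = 1.96 × 1.621287 = 3.1777

Z-interval: (x̄₁ - x̄₂) ± E = 8 ± 3.1777 = (4.8223, 11.1777)

Rounded to 2 decimal places:

(4.82, 11.18)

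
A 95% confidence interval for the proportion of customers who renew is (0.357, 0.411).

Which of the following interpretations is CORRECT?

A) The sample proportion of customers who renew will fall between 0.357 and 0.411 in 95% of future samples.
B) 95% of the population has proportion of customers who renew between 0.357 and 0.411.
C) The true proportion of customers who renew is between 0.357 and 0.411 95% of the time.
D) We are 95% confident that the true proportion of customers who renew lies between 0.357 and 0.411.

A confidence interval represents our confidence in the procedure, not a probability statement about the parameter.

Key concept: If we repeated this sampling process many times and computed a 95% CI each time, about 95% of those intervals would contain the true population parameter.

For this specific interval (0.357, 0.411):
- Midpoint (point estimate): 0.384
- Margin of error: 0.027

The correct interpretation is the one stating confidence that the true parameter lies in the interval — option D.

D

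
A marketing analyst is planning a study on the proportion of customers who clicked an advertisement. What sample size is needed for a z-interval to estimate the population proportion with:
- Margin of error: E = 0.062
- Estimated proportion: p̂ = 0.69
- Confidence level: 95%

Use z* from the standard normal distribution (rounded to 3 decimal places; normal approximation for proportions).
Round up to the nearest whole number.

Using z* for proportion z-interval (normal approximation).

For 95% confidence, z* = 1.96 (from standard normal table)

Sample size formula for proportion z-interval: n = z*²p̂(1-p̂)/E²

n = 1.96² × 0.69 × 0.31 / 0.062²
  = 3.8416 × 0.2139 / 0.003844
  = 213.7665

Round up to the nearest whole number: n = 214

214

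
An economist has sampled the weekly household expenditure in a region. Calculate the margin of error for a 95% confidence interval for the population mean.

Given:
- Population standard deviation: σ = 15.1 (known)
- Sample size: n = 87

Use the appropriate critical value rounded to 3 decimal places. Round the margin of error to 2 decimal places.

The population standard deviation σ is known, so use the z-interval margin of error formula.

For 95% confidence, z* = 1.96 (from standard normal table)

Margin of error formula for z-interval: E = z* × σ/√n

E = 1.96 × 15.1/√87
  = 1.96 × 1.618890
  = 3.1730

Rounded to 2 decimal places:

3.17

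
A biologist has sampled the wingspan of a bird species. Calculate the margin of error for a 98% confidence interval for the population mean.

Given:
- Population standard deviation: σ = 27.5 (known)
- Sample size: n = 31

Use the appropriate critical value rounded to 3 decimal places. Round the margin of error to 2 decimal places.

The population standard deviation σ is known, so use the z-interval margin of error formula.

For 98% confidence, z* = 2.326 (from standard normal table)

Margin of error formula for z-interval: E = z* × σ/√n

E = 2.326 × 27.5/√31
  = 2.326 × 4.939146
  = 11.4885

Rounded to 2 decimal places:

11.49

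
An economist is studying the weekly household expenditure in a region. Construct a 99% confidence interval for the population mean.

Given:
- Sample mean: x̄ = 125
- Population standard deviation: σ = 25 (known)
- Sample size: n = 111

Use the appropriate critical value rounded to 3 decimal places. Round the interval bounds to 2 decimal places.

The population standard deviation σ is known, so use a z-interval (standard normal critical value).

For 99% confidence, z* = 2.576 (from standard normal table)

Standard error: SE = σ/√n = 25/√111 = 2.372895

Margin of error: E = z* × SE = 2.576 × 2.372895 = 6.1126

Z-interval: x̄ ± E = 125 ± 6.1126 = (118.8874, 131.1126)

Rounded to 2 decimal places:

(118.89, 131.11)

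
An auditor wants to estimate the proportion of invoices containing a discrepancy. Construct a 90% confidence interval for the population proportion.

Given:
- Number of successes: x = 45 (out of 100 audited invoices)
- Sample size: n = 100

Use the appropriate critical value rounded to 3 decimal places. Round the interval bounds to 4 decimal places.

Sample proportion: p̂ = 45/100 = 0.450000

Check conditions for normal approximation:
  np̂ = 45 ≥ 10 ✓
  n(1-p̂) = 55 ≥ 10 ✓

The sample is large enough, so use a z-interval (normal approximation) for the proportion.

For 90% confidence, z* = 1.645 (from standard normal table)

Standard error: SE = √(p̂(1-p̂)/n) = √(0.450000×0.550000/100) = 0.04974937

Margin of error: E = z* × SE = 1.645 × 0.04974937 = 0.081838

Z-interval: p̂ ± E = 0.450000 ± 0.081838 = (0.368162, 0.531838)

Rounded to 4 decimal places:

(0.3682, 0.5318)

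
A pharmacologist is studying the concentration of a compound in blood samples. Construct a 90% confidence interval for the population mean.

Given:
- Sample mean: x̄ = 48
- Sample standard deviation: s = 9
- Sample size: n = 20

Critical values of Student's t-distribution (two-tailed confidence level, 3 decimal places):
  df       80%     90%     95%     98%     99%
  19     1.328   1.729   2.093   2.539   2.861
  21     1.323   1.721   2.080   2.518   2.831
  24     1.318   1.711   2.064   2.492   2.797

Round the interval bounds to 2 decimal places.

The population standard deviation σ is unknown (only the sample standard deviation s is given), so use a t-interval with df = n - 1 = 20 - 1 = 19.

For 90% confidence with df = 19, t* = 1.729 (from t-table)

Standard error: SE = s/√n = 9/√20 = 2.012461

Margin of error: E = t* × SE = 1.729 × 2.012461 = 3.4795

T-interval: x̄ ± E = 48 ± 3.4795 = (44.5205, 51.4795)

Rounded to 2 decimal places:

(44.52, 51.48)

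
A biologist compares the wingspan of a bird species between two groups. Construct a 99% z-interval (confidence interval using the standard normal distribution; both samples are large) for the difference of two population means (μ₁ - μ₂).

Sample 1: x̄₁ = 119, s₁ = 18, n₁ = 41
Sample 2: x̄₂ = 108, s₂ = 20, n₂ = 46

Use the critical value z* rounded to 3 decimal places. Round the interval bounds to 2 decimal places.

Both samples are large (n₁ = 41 ≥ 30, n₂ = 46 ≥ 30), so a z-interval for the difference of means applies.

Point estimate: x̄₁ - x̄₂ = 119 - 108 = 11

Standard error: SE = √(s₁²/n₁ + s₂²/n₂)
= √(18²/41 + 20²/46)
= √(7.902439 + 8.695652)
= 4.074076

For 99% confidence, z* = 2.576 (from standard normal table)
Margin of error: E = z* × SE = 2.576 × 4.074076 = 10.4948

Z-interval: (x̄₁ - x̄₂) ± E = 11 ± 10.4948 = (0.5052, 21.4948)

Rounded to 2 decimal places:

(0.51, 21.49)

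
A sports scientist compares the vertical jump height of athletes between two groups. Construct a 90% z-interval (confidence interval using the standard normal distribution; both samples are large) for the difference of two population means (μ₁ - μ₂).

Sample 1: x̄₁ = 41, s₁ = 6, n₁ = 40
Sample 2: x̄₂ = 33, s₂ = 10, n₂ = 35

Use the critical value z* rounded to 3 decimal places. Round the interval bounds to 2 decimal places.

Both samples are large (n₁ = 40 ≥ 30, n₂ = 35 ≥ 30), so a z-interval for the difference of means applies.

Point estimate: x̄₁ - x̄₂ = 41 - 33 = 8

Standard error: SE = √(s₁²/n₁ + s₂²/n₂)
= √(6²/40 + 10²/35)
= √(0.900000 + 2.857143)
= 1.938335

For 90% confidence, z* = 1.645 (from standard normal table)
Margin of error: E = z* × SE = 1.645 × 1.938335 = 3.1886

Z-interval: (x̄₁ - x̄₂) ± E = 8 ± 3.1886 = (4.8114, 11.1886)

Rounded to 2 decimal places:

(4.81, 11.19)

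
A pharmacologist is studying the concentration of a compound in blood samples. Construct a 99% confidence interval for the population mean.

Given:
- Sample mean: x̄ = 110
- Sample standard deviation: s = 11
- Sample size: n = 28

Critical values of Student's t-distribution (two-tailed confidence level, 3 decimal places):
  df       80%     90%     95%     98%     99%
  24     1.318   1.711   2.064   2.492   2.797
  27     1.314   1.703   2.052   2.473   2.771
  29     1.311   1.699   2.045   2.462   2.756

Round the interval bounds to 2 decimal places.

The population standard deviation σ is unknown (only the sample standard deviation s is given), so use a t-interval with df = n - 1 = 28 - 1 = 27.

For 99% confidence with df = 27, t* = 2.771 (from t-table)

Standard error: SE = s/√n = 11/√28 = 2.078805

Margin of error: E = t* × SE = 2.771 × 2.078805 = 5.7604

T-interval: x̄ ± E = 110 ± 5.7604 = (104.2396, 115.7604)

Rounded to 2 decimal places:

(104.24, 115.76)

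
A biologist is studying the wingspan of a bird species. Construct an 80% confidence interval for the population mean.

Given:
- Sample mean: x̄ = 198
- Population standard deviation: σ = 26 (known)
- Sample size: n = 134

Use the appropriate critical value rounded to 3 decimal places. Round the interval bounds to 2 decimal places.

The population standard deviation σ is known, so use a z-interval (standard normal critical value).

For 80% confidence, z* = 1.282 (from standard normal table)

Standard error: SE = σ/√n = 26/√134 = 2.246058

Margin of error: E = z* × SE = 1.282 × 2.246058 = 2.8794

Z-interval: x̄ ± E = 198 ± 2.8794 = (195.1206, 200.8794)

Rounded to 2 decimal places:

(195.12, 200.88)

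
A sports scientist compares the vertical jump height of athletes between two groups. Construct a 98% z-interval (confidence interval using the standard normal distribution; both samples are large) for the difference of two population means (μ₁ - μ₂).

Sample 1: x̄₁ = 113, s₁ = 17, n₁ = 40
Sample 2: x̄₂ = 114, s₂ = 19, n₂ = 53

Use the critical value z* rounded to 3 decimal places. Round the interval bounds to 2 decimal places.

Both samples are large (n₁ = 40 ≥ 30, n₂ = 53 ≥ 30), so a z-interval for the difference of means applies.

Point estimate: x̄₁ - x̄₂ = 113 - 114 = -1

Standard error: SE = √(s₁²/n₁ + s₂²/n₂)
= √(17²/40 + 19²/53)
= √(7.225000 + 6.811321)
= 3.746508

For 98% confidence, z* = 2.326 (from standard normal table)
Margin of error: E = z* × SE = 2.326 × 3.746508 = 8.7144

Z-interval: (x̄₁ - x̄₂) ± E = -1 ± 8.7144 = (-9.7144, 7.7144)

Rounded to 2 decimal places:

(-9.71, 7.71)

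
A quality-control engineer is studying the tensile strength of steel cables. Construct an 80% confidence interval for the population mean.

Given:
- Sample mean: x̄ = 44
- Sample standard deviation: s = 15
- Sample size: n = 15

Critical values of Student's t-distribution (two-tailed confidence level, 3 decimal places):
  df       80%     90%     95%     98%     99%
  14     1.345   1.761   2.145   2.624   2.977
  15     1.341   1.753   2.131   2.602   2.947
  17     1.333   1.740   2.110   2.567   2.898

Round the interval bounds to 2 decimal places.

The population standard deviation σ is unknown (only the sample standard deviation s is given), so use a t-interval with df = n - 1 = 15 - 1 = 14.

For 80% confidence with df = 14, t* = 1.345 (from t-table)

Standard error: SE = s/√n = 15/√15 = 3.872983

Margin of error: E = t* × SE = 1.345 × 3.872983 = 5.2092

T-interval: x̄ ± E = 44 ± 5.2092 = (38.7908, 49.2092)

Rounded to 2 decimal places:

(38.79, 49.21)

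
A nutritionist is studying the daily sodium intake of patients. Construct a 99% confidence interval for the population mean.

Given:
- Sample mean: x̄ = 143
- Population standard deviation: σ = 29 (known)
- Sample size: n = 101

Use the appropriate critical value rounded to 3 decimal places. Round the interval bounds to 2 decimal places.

The population standard deviation σ is known, so use a z-interval (standard normal critical value).

For 99% confidence, z* = 2.576 (from standard normal table)

Standard error: SE = σ/√n = 29/√101 = 2.885608

Margin of error: E = z* × SE = 2.576 × 2.885608 = 7.4333

Z-interval: x̄ ± E = 143 ± 7.4333 = (135.5667, 150.4333)

Rounded to 2 decimal places:

(135.57, 150.43)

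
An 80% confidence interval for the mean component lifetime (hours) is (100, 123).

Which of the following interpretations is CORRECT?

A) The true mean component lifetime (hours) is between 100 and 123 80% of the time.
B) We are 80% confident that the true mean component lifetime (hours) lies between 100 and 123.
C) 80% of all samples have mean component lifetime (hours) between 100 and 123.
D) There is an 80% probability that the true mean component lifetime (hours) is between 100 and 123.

A confidence interval represents our confidence in the procedure, not a probability statement about the parameter.

Key concept: If we repeated this sampling process many times and computed an 80% CI each time, about 80% of those intervals would contain the true population parameter.

For this specific interval (100, 123):
- Midpoint (point estimate): 111.5
- Margin of error: 11.5

The correct interpretation is the one stating confidence that the true parameter lies in the interval — option B.

B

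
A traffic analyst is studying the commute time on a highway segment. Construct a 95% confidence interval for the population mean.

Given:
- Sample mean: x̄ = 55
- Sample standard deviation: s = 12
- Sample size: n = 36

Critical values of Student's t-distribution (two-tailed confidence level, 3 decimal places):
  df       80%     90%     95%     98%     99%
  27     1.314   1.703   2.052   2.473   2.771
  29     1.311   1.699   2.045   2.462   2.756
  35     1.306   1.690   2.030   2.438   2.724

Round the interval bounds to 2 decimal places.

The population standard deviation σ is unknown (only the sample standard deviation s is given), so use a t-interval with df = n - 1 = 36 - 1 = 35.

For 95% confidence with df = 35, t* = 2.030 (from t-table)

Standard error: SE = s/√n = 12/√36 = 2.000000

Margin of error: E = t* × SE = 2.030 × 2.000000 = 4.0600

T-interval: x̄ ± E = 55 ± 4.0600 = (50.9400, 59.0600)

Rounded to 2 decimal places:

(50.94, 59.06)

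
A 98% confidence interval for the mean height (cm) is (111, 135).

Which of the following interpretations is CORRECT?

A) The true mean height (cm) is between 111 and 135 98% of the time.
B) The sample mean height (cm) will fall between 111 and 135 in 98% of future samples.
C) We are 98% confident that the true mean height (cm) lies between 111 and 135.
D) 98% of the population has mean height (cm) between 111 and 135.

A confidence interval represents our confidence in the procedure, not a probability statement about the parameter.

Key concept: If we repeated this sampling process many times and computed a 98% CI each time, about 98% of those intervals would contain the true population parameter.

For this specific interval (111, 135):
- Midpoint (point estimate): 123
- Margin of error: 12

The correct interpretation is the one stating confidence that the true parameter lies in the interval — option C.

C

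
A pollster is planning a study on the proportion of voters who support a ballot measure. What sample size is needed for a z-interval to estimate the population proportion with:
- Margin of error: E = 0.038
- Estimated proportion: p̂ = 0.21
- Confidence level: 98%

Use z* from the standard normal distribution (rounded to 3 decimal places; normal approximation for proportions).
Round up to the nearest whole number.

Using z* for proportion z-interval (normal approximation).

For 98% confidence, z* = 2.326 (from standard normal table)

Sample size formula for proportion z-interval: n = z*²p̂(1-p̂)/E²

n = 2.326² × 0.21 × 0.79 / 0.038²
  = 5.410276 × 0.1659 / 0.001444
  = 621.5823

Round up to the nearest whole number: n = 622

622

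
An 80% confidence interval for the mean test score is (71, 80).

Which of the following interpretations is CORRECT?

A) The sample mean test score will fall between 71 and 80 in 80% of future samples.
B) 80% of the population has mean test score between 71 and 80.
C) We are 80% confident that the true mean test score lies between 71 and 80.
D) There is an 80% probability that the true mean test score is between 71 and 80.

A confidence interval represents our confidence in the procedure, not a probability statement about the parameter.

Key concept: If we repeated this sampling process many times and computed an 80% CI each time, about 80% of those intervals would contain the true population parameter.

For this specific interval (71, 80):
- Midpoint (point estimate): 75.5
- Margin of error: 4.5

The correct interpretation is the one stating confidence that the true parameter lies in the interval — option C.

C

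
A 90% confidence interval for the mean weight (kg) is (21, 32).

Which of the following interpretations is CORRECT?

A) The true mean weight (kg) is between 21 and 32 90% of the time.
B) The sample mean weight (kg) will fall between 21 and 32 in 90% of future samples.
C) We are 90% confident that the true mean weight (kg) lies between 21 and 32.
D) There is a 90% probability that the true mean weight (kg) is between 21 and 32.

A confidence interval represents our confidence in the procedure, not a probability statement about the parameter.

Key concept: If we repeated this sampling process many times and computed a 90% CI each time, about 90% of those intervals would contain the true population parameter.

For this specific interval (21, 32):
- Midpoint (point estimate): 26.5
- Margin of error: 5.5

The correct interpretation is the one stating confidence that the true parameter lies in the interval — option C.

C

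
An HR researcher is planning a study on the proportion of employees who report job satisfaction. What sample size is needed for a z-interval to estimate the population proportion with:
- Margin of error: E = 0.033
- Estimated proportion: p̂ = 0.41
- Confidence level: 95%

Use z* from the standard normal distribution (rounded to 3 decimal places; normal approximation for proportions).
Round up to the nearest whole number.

Using z* for proportion z-interval (normal approximation).

For 95% confidence, z* = 1.96 (from standard normal table)

Sample size formula for proportion z-interval: n = z*²p̂(1-p̂)/E²

n = 1.96² × 0.41 × 0.59 / 0.033²
  = 3.8416 × 0.2419 / 0.001089
  = 853.3361

Round up to the nearest whole number: n = 854

854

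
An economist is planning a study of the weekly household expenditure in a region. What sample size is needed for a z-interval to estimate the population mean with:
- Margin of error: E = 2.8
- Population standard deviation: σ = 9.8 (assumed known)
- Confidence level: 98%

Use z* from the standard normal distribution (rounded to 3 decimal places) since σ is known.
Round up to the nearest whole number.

Using z* since population σ is known (z-interval formula).

For 98% confidence, z* = 2.326 (from standard normal table)

Sample size formula for z-interval: n = (z*σ/E)²

n = (2.326 × 9.8 / 2.8)²
  = (8.141000)²
  = 66.2759

Round up to the nearest whole number: n = 67

67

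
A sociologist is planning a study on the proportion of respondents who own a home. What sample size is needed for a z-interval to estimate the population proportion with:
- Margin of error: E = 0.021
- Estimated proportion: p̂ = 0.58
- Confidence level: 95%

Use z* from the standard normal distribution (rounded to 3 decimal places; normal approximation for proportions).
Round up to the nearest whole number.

Using z* for proportion z-interval (normal approximation).

For 95% confidence, z* = 1.96 (from standard normal table)

Sample size formula for proportion z-interval: n = z*²p̂(1-p̂)/E²

n = 1.96² × 0.58 × 0.42 / 0.021²
  = 3.8416 × 0.2436 / 0.000441
  = 2122.0267

Round up to the nearest whole number: n = 2123

2123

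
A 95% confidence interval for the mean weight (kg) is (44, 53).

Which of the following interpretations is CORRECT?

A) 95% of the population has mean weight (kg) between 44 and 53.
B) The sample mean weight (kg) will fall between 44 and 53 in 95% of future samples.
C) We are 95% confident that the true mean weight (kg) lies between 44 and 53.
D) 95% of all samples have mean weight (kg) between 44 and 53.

A confidence interval represents our confidence in the procedure, not a probability statement about the parameter.

Key concept: If we repeated this sampling process many times and computed a 95% CI each time, about 95% of those intervals would contain the true population parameter.

For this specific interval (44, 53):
- Midpoint (point estimate): 48.5
- Margin of error: 4.5

The correct interpretation is the one stating confidence that the true parameter lies in the interval — option C.

C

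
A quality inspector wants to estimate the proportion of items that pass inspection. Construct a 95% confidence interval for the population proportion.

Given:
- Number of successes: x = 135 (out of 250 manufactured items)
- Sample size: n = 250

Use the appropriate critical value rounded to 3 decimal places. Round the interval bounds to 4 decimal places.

Sample proportion: p̂ = 135/250 = 0.540000

Check conditions for normal approximation:
  np̂ = 135 ≥ 10 ✓
  n(1-p̂) = 115 ≥ 10 ✓

The sample is large enough, so use a z-interval (normal approximation) for the proportion.

For 95% confidence, z* = 1.96 (from standard normal table)

Standard error: SE = √(p̂(1-p̂)/n) = √(0.540000×0.460000/250) = 0.03152142

Margin of error: E = z* × SE = 1.96 × 0.03152142 = 0.061782

Z-interval: p̂ ± E = 0.540000 ± 0.061782 = (0.478218, 0.601782)

Rounded to 4 decimal places:

(0.4782, 0.6018)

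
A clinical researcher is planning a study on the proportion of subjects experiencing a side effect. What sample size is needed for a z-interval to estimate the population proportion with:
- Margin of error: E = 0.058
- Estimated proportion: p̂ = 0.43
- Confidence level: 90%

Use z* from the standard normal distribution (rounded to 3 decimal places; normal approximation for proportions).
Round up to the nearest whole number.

Using z* for proportion z-interval (normal approximation).

For 90% confidence, z* = 1.645 (from standard normal table)

Sample size formula for proportion z-interval: n = z*²p̂(1-p̂)/E²

n = 1.645² × 0.43 × 0.57 / 0.058²
  = 2.706025 × 0.2451 / 0.003364
  = 197.1601

Round up to the nearest whole number: n = 198

198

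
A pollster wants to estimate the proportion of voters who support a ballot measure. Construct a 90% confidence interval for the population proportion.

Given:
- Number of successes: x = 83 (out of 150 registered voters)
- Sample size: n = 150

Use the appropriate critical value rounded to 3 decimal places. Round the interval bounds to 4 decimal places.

Sample proportion: p̂ = 83/150 = 0.553333

Check conditions for normal approximation:
  np̂ = 83 ≥ 10 ✓
  n(1-p̂) = 67 ≥ 10 ✓

The sample is large enough, so use a z-interval (normal approximation) for the proportion.

For 90% confidence, z* = 1.645 (from standard normal table)

Standard error: SE = √(p̂(1-p̂)/n) = √(0.553333×0.446667/150) = 0.04059192

Margin of error: E = z* × SE = 1.645 × 0.04059192 = 0.066774

Z-interval: p̂ ± E = 0.553333 ± 0.066774 = (0.486560, 0.620107)

Rounded to 4 decimal places:

(0.4866, 0.6201)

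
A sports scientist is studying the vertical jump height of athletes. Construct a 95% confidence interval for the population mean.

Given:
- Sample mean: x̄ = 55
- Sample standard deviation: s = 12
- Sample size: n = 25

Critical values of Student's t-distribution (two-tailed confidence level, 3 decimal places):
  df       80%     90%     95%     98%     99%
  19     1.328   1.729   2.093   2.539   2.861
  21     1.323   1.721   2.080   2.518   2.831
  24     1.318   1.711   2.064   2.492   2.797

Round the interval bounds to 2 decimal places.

The population standard deviation σ is unknown (only the sample standard deviation s is given), so use a t-interval with df = n - 1 = 25 - 1 = 24.

For 95% confidence with df = 24, t* = 2.064 (from t-table)

Standard error: SE = s/√n = 12/√25 = 2.400000

Margin of error: E = t* × SE = 2.064 × 2.400000 = 4.9536

T-interval: x̄ ± E = 55 ± 4.9536 = (50.0464, 59.9536)

Rounded to 2 decimal places:

(50.05, 59.95)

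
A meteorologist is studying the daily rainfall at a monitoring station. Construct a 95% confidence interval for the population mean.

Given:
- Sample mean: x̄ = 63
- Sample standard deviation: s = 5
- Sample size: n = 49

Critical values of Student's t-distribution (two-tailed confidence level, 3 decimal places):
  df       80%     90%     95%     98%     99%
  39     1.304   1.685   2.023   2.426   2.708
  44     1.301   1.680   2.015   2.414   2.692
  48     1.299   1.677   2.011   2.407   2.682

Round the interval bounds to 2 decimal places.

The population standard deviation σ is unknown (only the sample standard deviation s is given), so use a t-interval with df = n - 1 = 49 - 1 = 48.

For 95% confidence with df = 48, t* = 2.011 (from t-table)

Standard error: SE = s/√n = 5/√49 = 0.714286

Margin of error: E = t* × SE = 2.011 × 0.714286 = 1.4364

T-interval: x̄ ± E = 63 ± 1.4364 = (61.5636, 64.4364)

Rounded to 2 decimal places:

(61.56, 64.44)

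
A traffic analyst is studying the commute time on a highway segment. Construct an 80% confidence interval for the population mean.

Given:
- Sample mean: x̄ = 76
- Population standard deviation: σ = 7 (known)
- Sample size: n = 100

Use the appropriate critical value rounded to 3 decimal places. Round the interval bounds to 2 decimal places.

The population standard deviation σ is known, so use a z-interval (standard normal critical value).

For 80% confidence, z* = 1.282 (from standard normal table)

Standard error: SE = σ/√n = 7/√100 = 0.700000

Margin of error: E = z* × SE = 1.282 × 0.700000 = 0.8974

Z-interval: x̄ ± E = 76 ± 0.8974 = (75.1026, 76.8974)

Rounded to 2 decimal places:

(75.10, 76.90)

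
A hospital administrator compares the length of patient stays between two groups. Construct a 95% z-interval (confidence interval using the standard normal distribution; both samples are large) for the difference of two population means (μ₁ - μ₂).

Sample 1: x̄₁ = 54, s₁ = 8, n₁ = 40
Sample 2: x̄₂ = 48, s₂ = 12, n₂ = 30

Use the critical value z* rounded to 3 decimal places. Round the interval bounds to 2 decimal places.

Both samples are large (n₁ = 40 ≥ 30, n₂ = 30 ≥ 30), so a z-interval for the difference of means applies.

Point estimate: x̄₁ - x̄₂ = 54 - 48 = 6

Standard error: SE = √(s₁²/n₁ + s₂²/n₂)
= √(8²/40 + 12²/30)
= √(1.600000 + 4.800000)
= 2.529822

For 95% confidence, z* = 1.96 (from standard normal table)
Margin of error: E = z* × SE = 1.96 × 2.529822 = 4.9585

Z-interval: (x̄₁ - x̄₂) ± E = 6 ± 4.9585 = (1.0415, 10.9585)

Rounded to 2 decimal places:

(1.04, 10.96)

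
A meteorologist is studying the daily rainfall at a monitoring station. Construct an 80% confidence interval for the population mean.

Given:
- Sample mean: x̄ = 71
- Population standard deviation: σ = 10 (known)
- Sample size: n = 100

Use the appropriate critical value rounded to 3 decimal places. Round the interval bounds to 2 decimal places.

The population standard deviation σ is known, so use a z-interval (standard normal critical value).

For 80% confidence, z* = 1.282 (from standard normal table)

Standard error: SE = σ/√n = 10/√100 = 1.000000

Margin of error: E = z* × SE = 1.282 × 1.000000 = 1.2820

Z-interval: x̄ ± E = 71 ± 1.2820 = (69.7180, 72.2820)

Rounded to 2 decimal places:

(69.72, 72.28)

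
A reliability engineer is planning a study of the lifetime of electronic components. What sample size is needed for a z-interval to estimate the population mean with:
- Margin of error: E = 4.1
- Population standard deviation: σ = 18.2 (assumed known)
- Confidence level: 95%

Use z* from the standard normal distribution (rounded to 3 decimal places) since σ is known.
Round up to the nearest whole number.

Using z* since population σ is known (z-interval formula).

For 95% confidence, z* = 1.96 (from standard normal table)

Sample size formula for z-interval: n = (z*σ/E)²

n = (1.96 × 18.2 / 4.1)²
  = (8.700488)²
  = 75.6985

Round up to the nearest whole number: n = 76

76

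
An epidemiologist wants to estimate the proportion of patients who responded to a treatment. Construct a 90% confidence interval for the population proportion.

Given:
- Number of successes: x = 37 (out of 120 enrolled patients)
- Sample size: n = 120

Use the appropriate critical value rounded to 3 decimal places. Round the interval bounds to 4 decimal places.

Sample proportion: p̂ = 37/120 = 0.308333

Check conditions for normal approximation:
  np̂ = 37 ≥ 10 ✓
  n(1-p̂) = 83 ≥ 10 ✓

The sample is large enough, so use a z-interval (normal approximation) for the proportion.

For 90% confidence, z* = 1.645 (from standard normal table)

Standard error: SE = √(p̂(1-p̂)/n) = √(0.308333×0.691667/120) = 0.04215684

Margin of error: E = z* × SE = 1.645 × 0.04215684 = 0.069348

Z-interval: p̂ ± E = 0.308333 ± 0.069348 = (0.238985, 0.377681)

Rounded to 4 decimal places:

(0.2390, 0.3777)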